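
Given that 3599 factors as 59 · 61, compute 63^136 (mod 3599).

Mod 59: 63 ≡ 4; by Fermat, exponent reduces to 136 mod 58 = 20; 4^20 ≡ 17 (mod 59).
Mod 61: 63 ≡ 2; by Fermat, exponent reduces to 136 mod 60 = 16; 2^16 ≡ 22 (mod 61).
Combine by CRT: x ≡ 17 (mod 59), x ≡ 22 (mod 61) ⇒ x ≡ 1669 (mod 3599).

1669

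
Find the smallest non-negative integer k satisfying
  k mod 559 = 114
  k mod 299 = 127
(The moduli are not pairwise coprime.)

8499

Combine the congruences pairwise.
gcd(559, 299) = 13 and 13 | (127 − 114), so the pair is consistent; merging gives k ≡ 8499 (mod 12857), where 12857 = lcm(559, 299).
The solution is unique modulo lcm(559, 299) = 12857.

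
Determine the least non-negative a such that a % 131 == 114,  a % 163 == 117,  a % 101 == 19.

235652

The moduli are pairwise coprime; N = 131·163·101 = 2156653.
N/131 = 16463; 16463 ≡ 88 (mod 131); 88·67 ≡ 1, so inverse 67.
N/163 = 13231; 13231 ≡ 28 (mod 163); 28·99 ≡ 1, so inverse 99.
N/101 = 21353; 21353 ≡ 42 (mod 101); 42·89 ≡ 1, so inverse 89.
a ≡ 114·16463·67 + 117·13231·99 + 19·21353·89 = 315106990.
315106990 mod 2156653 = 235652.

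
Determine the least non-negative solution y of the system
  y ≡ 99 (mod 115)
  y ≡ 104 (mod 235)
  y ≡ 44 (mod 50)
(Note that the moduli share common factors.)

26894

Combine the congruences pairwise.
gcd(115, 235) = 5 and 5 | (104 − 99), so the pair is consistent; merging gives y ≡ 5274 (mod 5405), where 5405 = lcm(115, 235).
gcd(5405, 50) = 5 and 5 | (44 − 5274), so the pair is consistent; merging gives y ≡ 26894 (mod 54050), where 54050 = lcm(5405, 50).
The solution is unique modulo lcm(115, 235, 50) = 54050.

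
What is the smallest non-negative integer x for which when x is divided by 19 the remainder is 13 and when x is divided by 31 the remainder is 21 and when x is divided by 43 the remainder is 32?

24542

Combine the congruences pairwise.
From x ≡ 13 (mod 19) write x = 13 + 19t. Substituting into x ≡ 21 (mod 31) gives 19t ≡ 8 (mod 31), and since 19⁻¹ ≡ 18 (mod 31), t ≡ 20. Hence x ≡ 13 + 19·20 = 393 (mod 589).
From x ≡ 393 (mod 589) write x = 393 + 589t. Substituting into x ≡ 32 (mod 43) gives 589t ≡ 26 (mod 43), and since 30⁻¹ ≡ 33 (mod 43), t ≡ 41. Hence x ≡ 393 + 589·41 = 24542 (mod 25327).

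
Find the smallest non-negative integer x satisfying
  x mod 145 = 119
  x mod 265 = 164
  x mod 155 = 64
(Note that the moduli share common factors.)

160489

Combine the congruences pairwise.
gcd(145, 265) = 5 and 5 | (164 − 119), so the pair is consistent; merging gives x ≡ 6789 (mod 7685), where 7685 = lcm(145, 265).
gcd(7685, 155) = 5 and 5 | (64 − 6789), so the pair is consistent; merging gives x ≡ 160489 (mod 238235), where 238235 = lcm(7685, 155).
The solution is unique modulo lcm(145, 265, 155) = 238235.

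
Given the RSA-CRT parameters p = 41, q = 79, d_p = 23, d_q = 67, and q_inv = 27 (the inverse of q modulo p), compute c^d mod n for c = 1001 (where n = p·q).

m₁ = c^(d_p) mod p: c ≡ 17 (mod 41), and 17^23 mod 41 = 7.
m₂ = c^(d_q) mod q: c ≡ 53 (mod 79), and 53^67 mod 79 = 29.
h = q_inv·(m₁ − m₂) mod p = 27·(7 − 29) mod 41 = 21.
m = m₂ + h·q = 29 + 21·79 = 1688.

1688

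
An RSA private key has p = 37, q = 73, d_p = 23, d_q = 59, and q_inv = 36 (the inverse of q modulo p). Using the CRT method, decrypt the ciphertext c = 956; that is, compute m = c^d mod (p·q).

709

m₁ = c^(d_p) mod p: c ≡ 31 (mod 37), and 31^23 mod 37 = 6.
m₂ = c^(d_q) mod q: c ≡ 7 (mod 73), and 7^59 mod 73 = 52.
h = q_inv·(m₁ − m₂) mod p = 36·(6 − 52) mod 37 = 9.
m = m₂ + h·q = 52 + 9·73 = 709.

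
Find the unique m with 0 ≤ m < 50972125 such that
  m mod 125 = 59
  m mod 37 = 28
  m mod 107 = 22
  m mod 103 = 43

13173434

The moduli are pairwise coprime; N = 125·37·107·103 = 50972125.
N/125 = 407777; 407777 ≡ 27 (mod 125); 27·88 ≡ 1, so inverse 88.
N/37 = 1377625; 1377625 ≡ 4 (mod 37); 4·28 ≡ 1, so inverse 28.
N/107 = 476375; 476375 ≡ 11 (mod 107); 11·39 ≡ 1, so inverse 39.
N/103 = 494875; 494875 ≡ 63 (mod 103); 63·18 ≡ 1, so inverse 18.
m ≡ 59·407777·88 + 28·1377625·28 + 22·476375·39 + 43·494875·18 = 3988999184.
3988999184 mod 50972125 = 13173434.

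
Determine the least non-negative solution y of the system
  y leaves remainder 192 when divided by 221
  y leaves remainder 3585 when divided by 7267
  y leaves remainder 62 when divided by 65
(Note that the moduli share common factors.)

Combine the congruences pairwise.
gcd(221, 7267) = 13 and 13 | (3585 − 192), so the pair is consistent; merging gives y ≡ 25386 (mod 123539), where 123539 = lcm(221, 7267).
gcd(123539, 65) = 13 and 13 | (62 − 25386), so the pair is consistent; merging gives y ≡ 519542 (mod 617695), where 617695 = lcm(123539, 65).
The solution is unique modulo lcm(221, 7267, 65) = 617695.

519542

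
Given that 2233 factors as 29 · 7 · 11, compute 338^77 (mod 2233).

46

Mod 29: 338 ≡ 19; by Fermat, exponent reduces to 77 mod 28 = 21; 19^21 ≡ 17 (mod 29).
Mod 7: 338 ≡ 2; by Fermat, exponent reduces to 77 mod 6 = 5; 2^5 ≡ 4 (mod 7).
Mod 11: 338 ≡ 8; by Fermat, exponent reduces to 77 mod 10 = 7; 8^7 ≡ 2 (mod 11).
Combine by CRT: x ≡ 17 (mod 29), x ≡ 4 (mod 7), x ≡ 2 (mod 11) ⇒ x ≡ 46 (mod 2233).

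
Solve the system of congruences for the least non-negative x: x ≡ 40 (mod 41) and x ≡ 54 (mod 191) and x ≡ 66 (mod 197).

564077

The moduli are pairwise coprime; N = 41·191·197 = 1542707.
N/41 = 37627; 37627 ≡ 30 (mod 41); 30·26 ≡ 1, so inverse 26.
N/191 = 8077; 8077 ≡ 55 (mod 191); 55·66 ≡ 1, so inverse 66.
N/197 = 7831; 7831 ≡ 148 (mod 197); 148·4 ≡ 1, so inverse 4.
x ≡ 40·37627·26 + 54·8077·66 + 66·7831·4 = 69985892.
69985892 mod 1542707 = 564077.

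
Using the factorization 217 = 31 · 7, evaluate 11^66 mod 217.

190

Mod 31: 11 ≡ 11; by Fermat, exponent reduces to 66 mod 30 = 6; 11^6 ≡ 4 (mod 31).
Mod 7: 11 ≡ 4; since 6 | 66, by Fermat 4^66 ≡ 1 (mod 7).
Combine by CRT: x ≡ 4 (mod 31), x ≡ 1 (mod 7) ⇒ x ≡ 190 (mod 217).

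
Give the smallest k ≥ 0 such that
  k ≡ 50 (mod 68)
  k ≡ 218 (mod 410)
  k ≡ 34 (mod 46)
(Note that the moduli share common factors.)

188818

gcd(68, 410) = 2 and 2 | (218 − 50), so the pair is consistent; merging gives k ≡ 7598 (mod 13940), where 13940 = lcm(68, 410).
gcd(13940, 46) = 2 and 2 | (34 − 7598), so the pair is consistent; merging gives k ≡ 188818 (mod 320620), where 320620 = lcm(13940, 46).
The solution is unique modulo lcm(68, 410, 46) = 320620.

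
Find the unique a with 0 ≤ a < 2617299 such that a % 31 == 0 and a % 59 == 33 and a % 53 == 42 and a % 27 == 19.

The moduli are pairwise coprime; N = 31·59·53·27 = 2617299.
N/31 = 84429; 84429 ≡ 16 (mod 31); 16·2 ≡ 1, so inverse 2.
N/59 = 44361; 44361 ≡ 52 (mod 59); 52·42 ≡ 1, so inverse 42.
N/53 = 49383; 49383 ≡ 40 (mod 53); 40·4 ≡ 1, so inverse 4.
N/27 = 96937; 96937 ≡ 7 (mod 27); 7·4 ≡ 1, so inverse 4.
a ≡ 0·84429·2 + 33·44361·42 + 42·49383·4 + 19·96937·4 = 77147902.
77147902 mod 2617299 = 1246231.

1246231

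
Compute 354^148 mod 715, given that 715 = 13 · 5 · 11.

146

Mod 13: 354 ≡ 3; by Fermat, exponent reduces to 148 mod 12 = 4; 3^4 ≡ 3 (mod 13).
Mod 5: 354 ≡ 4; since 4 | 148, by Fermat 4^148 ≡ 1 (mod 5).
Mod 11: 354 ≡ 2; by Fermat, exponent reduces to 148 mod 10 = 8; 2^8 ≡ 3 (mod 11).
Combine by CRT: x ≡ 3 (mod 13), x ≡ 1 (mod 5), x ≡ 3 (mod 11) ⇒ x ≡ 146 (mod 715).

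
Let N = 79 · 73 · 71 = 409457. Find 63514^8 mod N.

311911

Mod 79: 63514 ≡ 77; 77^8 ≡ 19 (mod 79).
Mod 73: 63514 ≡ 4; 4^8 ≡ 55 (mod 73).
Mod 71: 63514 ≡ 40; 40^8 ≡ 8 (mod 71).
Combine by CRT: x ≡ 19 (mod 79), x ≡ 55 (mod 73), x ≡ 8 (mod 71) ⇒ x ≡ 311911 (mod 409457).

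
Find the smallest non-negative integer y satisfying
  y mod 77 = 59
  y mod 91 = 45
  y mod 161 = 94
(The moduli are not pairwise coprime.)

gcd(77, 91) = 7 and 7 | (45 − 59), so the pair is consistent; merging gives y ≡ 136 (mod 1001), where 1001 = lcm(77, 91).
gcd(1001, 161) = 7 and 7 | (94 − 136), so the pair is consistent; merging gives y ≡ 8144 (mod 23023), where 23023 = lcm(1001, 161).
The solution is unique modulo lcm(77, 91, 161) = 23023.

8144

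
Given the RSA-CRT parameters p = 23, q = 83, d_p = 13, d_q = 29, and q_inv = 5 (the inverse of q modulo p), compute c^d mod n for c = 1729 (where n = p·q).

m₁ = c^(d_p) mod p: c ≡ 4 (mod 23), and 4^13 mod 23 = 16.
m₂ = c^(d_q) mod q: c ≡ 69 (mod 83), and 69^29 mod 83 = 17.
h = q_inv·(m₁ − m₂) mod p = 5·(16 − 17) mod 23 = 18.
m = m₂ + h·q = 17 + 18·83 = 1511.

1511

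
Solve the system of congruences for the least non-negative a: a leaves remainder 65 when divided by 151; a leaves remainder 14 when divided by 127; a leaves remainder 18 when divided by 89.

1013728

The moduli are pairwise coprime; N = 151·127·89 = 1706753.
N/151 = 11303; 11303 ≡ 129 (mod 151); 129·48 ≡ 1, so inverse 48.
N/127 = 13439; 13439 ≡ 104 (mod 127); 104·11 ≡ 1, so inverse 11.
N/89 = 19177; 19177 ≡ 42 (mod 89); 42·53 ≡ 1, so inverse 53.
a ≡ 65·11303·48 + 14·13439·11 + 18·19177·53 = 55629824.
55629824 mod 1706753 = 1013728.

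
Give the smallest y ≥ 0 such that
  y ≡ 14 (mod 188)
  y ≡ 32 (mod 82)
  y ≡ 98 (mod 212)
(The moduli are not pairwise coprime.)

402898

gcd(188, 82) = 2 and 2 | (32 − 14), so the pair is consistent; merging gives y ≡ 2082 (mod 7708), where 7708 = lcm(188, 82).
gcd(7708, 212) = 4 and 4 | (98 − 2082), so the pair is consistent; merging gives y ≡ 402898 (mod 408524), where 408524 = lcm(7708, 212).
The solution is unique modulo lcm(188, 82, 212) = 408524.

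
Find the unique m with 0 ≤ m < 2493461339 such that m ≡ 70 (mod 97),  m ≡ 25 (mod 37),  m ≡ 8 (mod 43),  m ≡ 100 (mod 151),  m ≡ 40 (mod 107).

Combine the congruences pairwise.
From m ≡ 70 (mod 97) write m = 70 + 97t. Substituting into m ≡ 25 (mod 37) gives 97t ≡ 29 (mod 37), and since 23⁻¹ ≡ 29 (mod 37), t ≡ 27. Hence m ≡ 70 + 97·27 = 2689 (mod 3589).
From m ≡ 2689 (mod 3589) write m = 2689 + 3589t. Substituting into m ≡ 8 (mod 43) gives 3589t ≡ 28 (mod 43), and since 20⁻¹ ≡ 28 (mod 43), t ≡ 10. Hence m ≡ 2689 + 3589·10 = 38579 (mod 154327).
From m ≡ 38579 (mod 154327) write m = 38579 + 154327t. Substituting into m ≡ 100 (mod 151) gives 154327t ≡ 26 (mod 151), and since 5⁻¹ ≡ 121 (mod 151), t ≡ 126. Hence m ≡ 38579 + 154327·126 = 19483781 (mod 23303377).
From m ≡ 19483781 (mod 23303377) write m = 19483781 + 23303377t. Substituting into m ≡ 40 (mod 107) gives 23303377t ≡ 103 (mod 107), and since 61⁻¹ ≡ 100 (mod 107), t ≡ 28. Hence m ≡ 19483781 + 23303377·28 = 671978337 (mod 2493461339).

671978337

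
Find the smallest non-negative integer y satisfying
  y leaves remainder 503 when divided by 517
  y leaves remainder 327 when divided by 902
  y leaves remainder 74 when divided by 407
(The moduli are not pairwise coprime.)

1044843

gcd(517, 902) = 11 and 11 | (327 − 503), so the pair is consistent; merging gives y ≡ 27387 (mod 42394), where 42394 = lcm(517, 902).
gcd(42394, 407) = 11 and 11 | (74 − 27387), so the pair is consistent; merging gives y ≡ 1044843 (mod 1568578), where 1568578 = lcm(42394, 407).
The solution is unique modulo lcm(517, 902, 407) = 1568578.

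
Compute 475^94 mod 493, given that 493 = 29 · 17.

341

Mod 29: 475 ≡ 11; by Fermat, exponent reduces to 94 mod 28 = 10; 11^10 ≡ 22 (mod 29).
Mod 17: 475 ≡ 16; by Fermat, exponent reduces to 94 mod 16 = 14; 16^14 ≡ 1 (mod 17).
Combine by CRT: x ≡ 22 (mod 29), x ≡ 1 (mod 17) ⇒ x ≡ 341 (mod 493).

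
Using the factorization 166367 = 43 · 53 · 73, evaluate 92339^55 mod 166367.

165278

Mod 43: 92339 ≡ 18; by Fermat, exponent reduces to 55 mod 42 = 13; 18^13 ≡ 29 (mod 43).
Mod 53: 92339 ≡ 13; by Fermat, exponent reduces to 55 mod 52 = 3; 13^3 ≡ 24 (mod 53).
Mod 73: 92339 ≡ 67; 67^55 ≡ 6 (mod 73).
Combine by CRT: x ≡ 29 (mod 43), x ≡ 24 (mod 53), x ≡ 6 (mod 73) ⇒ x ≡ 165278 (mod 166367).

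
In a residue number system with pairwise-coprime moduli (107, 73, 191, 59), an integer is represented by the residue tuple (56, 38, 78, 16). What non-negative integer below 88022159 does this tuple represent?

The moduli are pairwise coprime; N = 107·73·191·59 = 88022159.
N/107 = 822637; 822637 ≡ 21 (mod 107); 21·51 ≡ 1, so inverse 51.
N/73 = 1205783; 1205783 ≡ 42 (mod 73); 42·40 ≡ 1, so inverse 40.
N/191 = 460849; 460849 ≡ 157 (mod 191); 157·73 ≡ 1, so inverse 73.
N/59 = 1491901; 1491901 ≡ 27 (mod 59); 27·35 ≡ 1, so inverse 35.
x ≡ 56·822637·51 + 38·1205783·40 + 78·460849·73 + 16·1491901·35 = 7641780198.
7641780198 mod 88022159 = 71874524.

71874524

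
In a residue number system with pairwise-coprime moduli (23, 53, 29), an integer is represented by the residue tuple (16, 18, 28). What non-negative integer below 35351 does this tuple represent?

From x ≡ 16 (mod 23) write x = 16 + 23t. Substituting into x ≡ 18 (mod 53) gives 23t ≡ 2 (mod 53), and since 23⁻¹ ≡ 30 (mod 53), t ≡ 7. Hence x ≡ 16 + 23·7 = 177 (mod 1219).
From x ≡ 177 (mod 1219) write x = 177 + 1219t. Substituting into x ≡ 28 (mod 29) gives 1219t ≡ 25 (mod 29), and since 1⁻¹ ≡ 1 (mod 29), t ≡ 25. Hence x ≡ 177 + 1219·25 = 30652 (mod 35351).

30652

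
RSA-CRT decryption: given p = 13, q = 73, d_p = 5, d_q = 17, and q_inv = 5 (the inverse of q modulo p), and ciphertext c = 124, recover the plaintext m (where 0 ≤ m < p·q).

m₁ = c^(d_p) mod p: c ≡ 7 (mod 13), and 7^5 mod 13 = 11.
m₂ = c^(d_q) mod q: c ≡ 51 (mod 73), and 51^17 mod 73 = 51.
h = q_inv·(m₁ − m₂) mod p = 5·(11 − 51) mod 13 = 8.
m = m₂ + h·q = 51 + 8·73 = 635.

635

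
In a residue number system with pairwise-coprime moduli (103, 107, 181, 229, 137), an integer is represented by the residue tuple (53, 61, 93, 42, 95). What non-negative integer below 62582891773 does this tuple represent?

4758063114

Combine the congruences pairwise.
From x ≡ 53 (mod 103) write x = 53 + 103t. Substituting into x ≡ 61 (mod 107) gives 103t ≡ 8 (mod 107), and since 103⁻¹ ≡ 80 (mod 107), t ≡ 105. Hence x ≡ 53 + 103·105 = 10868 (mod 11021).
From x ≡ 10868 (mod 11021) write x = 10868 + 11021t. Substituting into x ≡ 93 (mod 181) gives 11021t ≡ 85 (mod 181), and since 161⁻¹ ≡ 9 (mod 181), t ≡ 41. Hence x ≡ 10868 + 11021·41 = 462729 (mod 1994801).
From x ≡ 462729 (mod 1994801) write x = 462729 + 1994801t. Substituting into x ≡ 42 (mod 229) gives 1994801t ≡ 122 (mod 229), and since 211⁻¹ ≡ 89 (mod 229), t ≡ 95. Hence x ≡ 462729 + 1994801·95 = 189968824 (mod 456809429).
From x ≡ 189968824 (mod 456809429) write x = 189968824 + 456809429t. Substituting into x ≡ 95 (mod 137) gives 456809429t ≡ 129 (mod 137), and since 54⁻¹ ≡ 33 (mod 137), t ≡ 10. Hence x ≡ 189968824 + 456809429·10 = 4758063114 (mod 62582891773).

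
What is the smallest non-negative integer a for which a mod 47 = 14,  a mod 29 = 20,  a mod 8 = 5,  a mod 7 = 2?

4573

From a ≡ 14 (mod 47) write a = 14 + 47t. Substituting into a ≡ 20 (mod 29) gives 47t ≡ 6 (mod 29), and since 18⁻¹ ≡ 21 (mod 29), t ≡ 10. Hence a ≡ 14 + 47·10 = 484 (mod 1363).
From a ≡ 484 (mod 1363) write a = 484 + 1363t. Substituting into a ≡ 5 (mod 8) gives 1363t ≡ 1 (mod 8), and since 3⁻¹ ≡ 3 (mod 8), t ≡ 3. Hence a ≡ 484 + 1363·3 = 4573 (mod 10904).
From a ≡ 4573 (mod 10904) write a = 4573 + 10904t. Substituting into a ≡ 2 (mod 7) gives 10904t ≡ 0 (mod 7), and since 5⁻¹ ≡ 3 (mod 7), t ≡ 0. Hence a ≡ 4573 + 10904·0 = 4573 (mod 76328).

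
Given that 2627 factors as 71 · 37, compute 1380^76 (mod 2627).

2616

Mod 71: 1380 ≡ 31; by Fermat, exponent reduces to 76 mod 70 = 6; 31^6 ≡ 60 (mod 71).
Mod 37: 1380 ≡ 11; by Fermat, exponent reduces to 76 mod 36 = 4; 11^4 ≡ 26 (mod 37).
Combine by CRT: x ≡ 60 (mod 71), x ≡ 26 (mod 37) ⇒ x ≡ 2616 (mod 2627).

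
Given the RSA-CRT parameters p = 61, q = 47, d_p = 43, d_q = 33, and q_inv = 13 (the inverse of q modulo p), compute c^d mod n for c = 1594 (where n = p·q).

1122

m₁ = c^(d_p) mod p: c ≡ 8 (mod 61), and 8^43 mod 61 = 24.
m₂ = c^(d_q) mod q: c ≡ 43 (mod 47), and 43^33 mod 47 = 41.
h = q_inv·(m₁ − m₂) mod p = 13·(24 − 41) mod 61 = 23.
m = m₂ + h·q = 41 + 23·47 = 1122.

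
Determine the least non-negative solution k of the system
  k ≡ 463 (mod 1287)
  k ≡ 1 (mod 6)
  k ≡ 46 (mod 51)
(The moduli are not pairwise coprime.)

gcd(1287, 6) = 3 and 3 | (1 − 463), so the pair is consistent; merging gives k ≡ 463 (mod 2574), where 2574 = lcm(1287, 6).
gcd(2574, 51) = 3 and 3 | (46 − 463), so the pair is consistent; merging gives k ≡ 15907 (mod 43758), where 43758 = lcm(2574, 51).
The solution is unique modulo lcm(1287, 6, 51) = 43758.

15907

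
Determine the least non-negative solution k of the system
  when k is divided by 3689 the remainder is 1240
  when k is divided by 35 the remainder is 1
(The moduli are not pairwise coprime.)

15996

gcd(3689, 35) = 7 and 7 | (1 − 1240), so the pair is consistent; merging gives k ≡ 15996 (mod 18445), where 18445 = lcm(3689, 35).
The solution is unique modulo lcm(3689, 35) = 18445.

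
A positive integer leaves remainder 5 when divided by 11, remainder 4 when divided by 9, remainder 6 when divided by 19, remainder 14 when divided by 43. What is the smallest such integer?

The moduli are pairwise coprime; N = 11·9·19·43 = 80883.
N/11 = 7353; 7353 ≡ 5 (mod 11); 5·9 ≡ 1, so inverse 9.
N/9 = 8987; 8987 ≡ 5 (mod 9); 5·2 ≡ 1, so inverse 2.
N/19 = 4257; 4257 ≡ 1 (mod 19), inverse 1.
N/43 = 1881; 1881 ≡ 32 (mod 43); 32·39 ≡ 1, so inverse 39.
a ≡ 5·7353·9 + 4·8987·2 + 6·4257·1 + 14·1881·39 = 1455349.
1455349 mod 80883 = 80338.

80338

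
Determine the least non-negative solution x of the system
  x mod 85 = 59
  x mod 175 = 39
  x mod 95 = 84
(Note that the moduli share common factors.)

39414

gcd(85, 175) = 5 and 5 | (39 − 59), so the pair is consistent; merging gives x ≡ 739 (mod 2975), where 2975 = lcm(85, 175).
gcd(2975, 95) = 5 and 5 | (84 − 739), so the pair is consistent; merging gives x ≡ 39414 (mod 56525), where 56525 = lcm(2975, 95).
The solution is unique modulo lcm(85, 175, 95) = 56525.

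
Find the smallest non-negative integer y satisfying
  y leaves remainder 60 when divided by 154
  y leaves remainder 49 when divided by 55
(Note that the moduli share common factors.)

gcd(154, 55) = 11 and 11 | (49 − 60), so the pair is consistent; merging gives y ≡ 214 (mod 770), where 770 = lcm(154, 55).
The solution is unique modulo lcm(154, 55) = 770.

214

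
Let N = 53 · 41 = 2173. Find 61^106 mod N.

Mod 53: 61 ≡ 8; by Fermat, exponent reduces to 106 mod 52 = 2; 8^2 ≡ 11 (mod 53).
Mod 41: 61 ≡ 20; by Fermat, exponent reduces to 106 mod 40 = 26; 20^26 ≡ 25 (mod 41).
Combine by CRT: x ≡ 11 (mod 53), x ≡ 25 (mod 41) ⇒ x ≡ 435 (mod 2173).

435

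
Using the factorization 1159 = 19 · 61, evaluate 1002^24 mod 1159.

Mod 19: 1002 ≡ 14; by Fermat, exponent reduces to 24 mod 18 = 6; 14^6 ≡ 7 (mod 19).
Mod 61: 1002 ≡ 26; 26^24 ≡ 20 (mod 61).
Combine by CRT: x ≡ 7 (mod 19), x ≡ 20 (mod 61) ⇒ x ≡ 691 (mod 1159).

691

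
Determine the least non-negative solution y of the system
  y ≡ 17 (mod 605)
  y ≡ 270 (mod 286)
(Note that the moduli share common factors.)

gcd(605, 286) = 11 and 11 | (270 − 17), so the pair is consistent; merging gives y ≡ 15142 (mod 15730), where 15730 = lcm(605, 286).
The solution is unique modulo lcm(605, 286) = 15730.

15142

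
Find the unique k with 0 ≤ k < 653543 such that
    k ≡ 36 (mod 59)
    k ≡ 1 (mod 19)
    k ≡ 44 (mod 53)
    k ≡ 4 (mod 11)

The moduli are pairwise coprime; N = 59·19·53·11 = 653543.
N/59 = 11077; 11077 ≡ 44 (mod 59); 44·55 ≡ 1, so inverse 55.
N/19 = 34397; 34397 ≡ 7 (mod 19); 7·11 ≡ 1, so inverse 11.
N/53 = 12331; 12331 ≡ 35 (mod 53); 35·50 ≡ 1, so inverse 50.
N/11 = 59413; 59413 ≡ 2 (mod 11); 2·6 ≡ 1, so inverse 6.
k ≡ 36·11077·55 + 1·34397·11 + 44·12331·50 + 4·59413·6 = 50864939.
50864939 mod 653543 = 542128.

542128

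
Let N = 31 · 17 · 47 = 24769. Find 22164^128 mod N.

Mod 31: 22164 ≡ 30; by Fermat, exponent reduces to 128 mod 30 = 8; 30^8 ≡ 1 (mod 31).
Mod 17: 22164 ≡ 13; since 16 | 128, by Fermat 13^128 ≡ 1 (mod 17).
Mod 47: 22164 ≡ 27; by Fermat, exponent reduces to 128 mod 46 = 36; 27^36 ≡ 32 (mod 47).
Combine by CRT: x ≡ 1 (mod 31), x ≡ 1 (mod 17), x ≡ 32 (mod 47) ⇒ x ≡ 18973 (mod 24769).

18973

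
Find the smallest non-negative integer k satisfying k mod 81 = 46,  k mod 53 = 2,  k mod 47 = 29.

180838

From k ≡ 46 (mod 81) write k = 46 + 81t. Substituting into k ≡ 2 (mod 53) gives 81t ≡ 9 (mod 53), and since 28⁻¹ ≡ 36 (mod 53), t ≡ 6. Hence k ≡ 46 + 81·6 = 532 (mod 4293).
From k ≡ 532 (mod 4293) write k = 532 + 4293t. Substituting into k ≡ 29 (mod 47) gives 4293t ≡ 14 (mod 47), and since 16⁻¹ ≡ 3 (mod 47), t ≡ 42. Hence k ≡ 532 + 4293·42 = 180838 (mod 201771).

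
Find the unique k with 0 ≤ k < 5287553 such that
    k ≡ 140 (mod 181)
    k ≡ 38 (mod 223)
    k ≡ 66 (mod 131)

381145

From k ≡ 140 (mod 181) write k = 140 + 181t. Substituting into k ≡ 38 (mod 223) gives 181t ≡ 121 (mod 223), and since 181⁻¹ ≡ 69 (mod 223), t ≡ 98. Hence k ≡ 140 + 181·98 = 17878 (mod 40363).
From k ≡ 17878 (mod 40363) write k = 17878 + 40363t. Substituting into k ≡ 66 (mod 131) gives 40363t ≡ 4 (mod 131), and since 15⁻¹ ≡ 35 (mod 131), t ≡ 9. Hence k ≡ 17878 + 40363·9 = 381145 (mod 5287553).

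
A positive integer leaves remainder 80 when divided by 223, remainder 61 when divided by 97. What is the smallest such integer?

20819

From n ≡ 80 (mod 223) write n = 80 + 223t. Substituting into n ≡ 61 (mod 97) gives 223t ≡ 78 (mod 97), and since 29⁻¹ ≡ 87 (mod 97), t ≡ 93. Hence n ≡ 80 + 223·93 = 20819 (mod 21631).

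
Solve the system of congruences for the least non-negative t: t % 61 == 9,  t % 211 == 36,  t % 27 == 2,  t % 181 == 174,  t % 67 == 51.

252649748

From t ≡ 9 (mod 61) write t = 9 + 61s. Substituting into t ≡ 36 (mod 211) gives 61s ≡ 27 (mod 211), and since 61⁻¹ ≡ 128 (mod 211), s ≡ 80. Hence t ≡ 9 + 61·80 = 4889 (mod 12871).
From t ≡ 4889 (mod 12871) write t = 4889 + 12871s. Substituting into t ≡ 2 (mod 27) gives 12871s ≡ 0 (mod 27), and since 19⁻¹ ≡ 10 (mod 27), s ≡ 0. Hence t ≡ 4889 + 12871·0 = 4889 (mod 347517).
From t ≡ 4889 (mod 347517) write t = 4889 + 347517s. Substituting into t ≡ 174 (mod 181) gives 347517s ≡ 172 (mod 181), and since 178⁻¹ ≡ 60 (mod 181), s ≡ 3. Hence t ≡ 4889 + 347517·3 = 1047440 (mod 62900577).
From t ≡ 1047440 (mod 62900577) write t = 1047440 + 62900577s. Substituting into t ≡ 51 (mod 67) gives 62900577s ≡ 22 (mod 67), and since 39⁻¹ ≡ 55 (mod 67), s ≡ 4. Hence t ≡ 1047440 + 62900577·4 = 252649748 (mod 4214338659).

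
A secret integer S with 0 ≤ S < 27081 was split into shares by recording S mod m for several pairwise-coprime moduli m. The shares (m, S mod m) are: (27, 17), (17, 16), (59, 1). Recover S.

From S ≡ 17 (mod 27) write S = 17 + 27t. Substituting into S ≡ 16 (mod 17) gives 27t ≡ 16 (mod 17), and since 10⁻¹ ≡ 12 (mod 17), t ≡ 5. Hence S ≡ 17 + 27·5 = 152 (mod 459).
From S ≡ 152 (mod 459) write S = 152 + 459t. Substituting into S ≡ 1 (mod 59) gives 459t ≡ 26 (mod 59), and since 46⁻¹ ≡ 9 (mod 59), t ≡ 57. Hence S ≡ 152 + 459·57 = 26315 (mod 27081).

26315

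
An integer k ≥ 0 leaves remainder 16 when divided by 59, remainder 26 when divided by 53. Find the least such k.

From k ≡ 16 (mod 59) write k = 16 + 59t. Substituting into k ≡ 26 (mod 53) gives 59t ≡ 10 (mod 53), and since 6⁻¹ ≡ 9 (mod 53), t ≡ 37. Hence k ≡ 16 + 59·37 = 2199 (mod 3127).

2199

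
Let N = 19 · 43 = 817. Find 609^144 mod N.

Mod 19: 609 ≡ 1; since 18 | 144, by Fermat 1^144 ≡ 1 (mod 19).
Mod 43: 609 ≡ 7; by Fermat, exponent reduces to 144 mod 42 = 18; 7^18 ≡ 1 (mod 43).
Combine by CRT: x ≡ 1 (mod 19), x ≡ 1 (mod 43) ⇒ x ≡ 1 (mod 817).

1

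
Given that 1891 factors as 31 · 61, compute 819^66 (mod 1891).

1101

Mod 31: 819 ≡ 13; by Fermat, exponent reduces to 66 mod 30 = 6; 13^6 ≡ 16 (mod 31).
Mod 61: 819 ≡ 26; by Fermat, exponent reduces to 66 mod 60 = 6; 26^6 ≡ 3 (mod 61).
Combine by CRT: x ≡ 16 (mod 31), x ≡ 3 (mod 61) ⇒ x ≡ 1101 (mod 1891).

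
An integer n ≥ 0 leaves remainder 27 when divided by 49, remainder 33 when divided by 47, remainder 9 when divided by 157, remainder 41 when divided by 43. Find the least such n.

From n ≡ 27 (mod 49) write n = 27 + 49t. Substituting into n ≡ 33 (mod 47) gives 49t ≡ 6 (mod 47), and since 2⁻¹ ≡ 24 (mod 47), t ≡ 3. Hence n ≡ 27 + 49·3 = 174 (mod 2303).
From n ≡ 174 (mod 2303) write n = 174 + 2303t. Substituting into n ≡ 9 (mod 157) gives 2303t ≡ 149 (mod 157), and since 105⁻¹ ≡ 3 (mod 157), t ≡ 133. Hence n ≡ 174 + 2303·133 = 306473 (mod 361571).
From n ≡ 306473 (mod 361571) write n = 306473 + 361571t. Substituting into n ≡ 41 (mod 43) gives 361571t ≡ 29 (mod 43), and since 27⁻¹ ≡ 8 (mod 43), t ≡ 17. Hence n ≡ 306473 + 361571·17 = 6453180 (mod 15547553).

6453180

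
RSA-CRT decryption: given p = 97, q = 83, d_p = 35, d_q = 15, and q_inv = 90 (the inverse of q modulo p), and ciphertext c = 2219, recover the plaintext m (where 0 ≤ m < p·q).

2637

m₁ = c^(d_p) mod p: c ≡ 85 (mod 97), and 85^35 mod 97 = 18.
m₂ = c^(d_q) mod q: c ≡ 61 (mod 83), and 61^15 mod 83 = 64.
h = q_inv·(m₁ − m₂) mod p = 90·(18 − 64) mod 97 = 31.
m = m₂ + h·q = 64 + 31·83 = 2637.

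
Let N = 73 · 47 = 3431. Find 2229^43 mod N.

Mod 73: 2229 ≡ 39; 39^43 ≡ 13 (mod 73).
Mod 47: 2229 ≡ 20; 20^43 ≡ 33 (mod 47).
Combine by CRT: x ≡ 13 (mod 73), x ≡ 33 (mod 47) ⇒ x ≡ 597 (mod 3431).

597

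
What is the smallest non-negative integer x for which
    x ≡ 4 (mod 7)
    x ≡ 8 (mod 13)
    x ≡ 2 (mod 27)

515

From x ≡ 4 (mod 7) write x = 4 + 7t. Substituting into x ≡ 8 (mod 13) gives 7t ≡ 4 (mod 13), and since 7⁻¹ ≡ 2 (mod 13), t ≡ 8. Hence x ≡ 4 + 7·8 = 60 (mod 91).
From x ≡ 60 (mod 91) write x = 60 + 91t. Substituting into x ≡ 2 (mod 27) gives 91t ≡ 23 (mod 27), and since 10⁻¹ ≡ 19 (mod 27), t ≡ 5. Hence x ≡ 60 + 91·5 = 515 (mod 2457).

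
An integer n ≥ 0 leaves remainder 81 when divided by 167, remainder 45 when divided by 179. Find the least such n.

Combine the congruences pairwise.
From n ≡ 81 (mod 167) write n = 81 + 167t. Substituting into n ≡ 45 (mod 179) gives 167t ≡ 143 (mod 179), and since 167⁻¹ ≡ 164 (mod 179), t ≡ 3. Hence n ≡ 81 + 167·3 = 582 (mod 29893).

582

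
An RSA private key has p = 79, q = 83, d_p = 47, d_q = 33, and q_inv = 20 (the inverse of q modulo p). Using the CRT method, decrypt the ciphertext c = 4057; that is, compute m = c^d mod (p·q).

2259

m₁ = c^(d_p) mod p: c ≡ 28 (mod 79), and 28^47 mod 79 = 47.
m₂ = c^(d_q) mod q: c ≡ 73 (mod 83), and 73^33 mod 83 = 18.
h = q_inv·(m₁ − m₂) mod p = 20·(47 − 18) mod 79 = 27.
m = m₂ + h·q = 18 + 27·83 = 2259.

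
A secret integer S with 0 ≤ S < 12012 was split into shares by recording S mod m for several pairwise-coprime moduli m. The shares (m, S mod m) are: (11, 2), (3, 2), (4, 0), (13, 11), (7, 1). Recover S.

The moduli are pairwise coprime; N = 11·3·4·13·7 = 12012.
N/11 = 1092; 1092 ≡ 3 (mod 11); 3·4 ≡ 1, so inverse 4.
N/3 = 4004; 4004 ≡ 2 (mod 3); 2·2 ≡ 1, so inverse 2.
N/4 = 3003; 3003 ≡ 3 (mod 4); 3·3 ≡ 1, so inverse 3.
N/13 = 924; 924 ≡ 1 (mod 13), inverse 1.
N/7 = 1716; 1716 ≡ 1 (mod 7), inverse 1.
S ≡ 2·1092·4 + 2·4004·2 + 0·3003·3 + 11·924·1 + 1·1716·1 = 36632.
36632 mod 12012 = 596.

596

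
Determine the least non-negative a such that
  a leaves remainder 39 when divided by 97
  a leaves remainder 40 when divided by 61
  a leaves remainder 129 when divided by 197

1045214

The moduli are pairwise coprime; N = 97·61·197 = 1165649.
N/97 = 12017; 12017 ≡ 86 (mod 97); 86·44 ≡ 1, so inverse 44.
N/61 = 19109; 19109 ≡ 16 (mod 61); 16·42 ≡ 1, so inverse 42.
N/197 = 5917; 5917 ≡ 7 (mod 197); 7·169 ≡ 1, so inverse 169.
a ≡ 39·12017·44 + 40·19109·42 + 129·5917·169 = 181720809.
181720809 mod 1165649 = 1045214.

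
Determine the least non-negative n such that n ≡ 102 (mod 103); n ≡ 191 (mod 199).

20290

Combine the congruences pairwise.
From n ≡ 102 (mod 103) write n = 102 + 103t. Substituting into n ≡ 191 (mod 199) gives 103t ≡ 89 (mod 199), and since 103⁻¹ ≡ 114 (mod 199), t ≡ 196. Hence n ≡ 102 + 103·196 = 20290 (mod 20497).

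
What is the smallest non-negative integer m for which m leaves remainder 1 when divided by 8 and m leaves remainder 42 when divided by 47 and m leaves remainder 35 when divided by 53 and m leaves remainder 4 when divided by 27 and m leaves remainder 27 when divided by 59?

29979697

From m ≡ 1 (mod 8) write m = 1 + 8t. Substituting into m ≡ 42 (mod 47) gives 8t ≡ 41 (mod 47), and since 8⁻¹ ≡ 6 (mod 47), t ≡ 11. Hence m ≡ 1 + 8·11 = 89 (mod 376).
From m ≡ 89 (mod 376) write m = 89 + 376t. Substituting into m ≡ 35 (mod 53) gives 376t ≡ 52 (mod 53), and since 5⁻¹ ≡ 32 (mod 53), t ≡ 21. Hence m ≡ 89 + 376·21 = 7985 (mod 19928).
From m ≡ 7985 (mod 19928) write m = 7985 + 19928t. Substituting into m ≡ 4 (mod 27) gives 19928t ≡ 11 (mod 27), and since 2⁻¹ ≡ 14 (mod 27), t ≡ 19. Hence m ≡ 7985 + 19928·19 = 386617 (mod 538056).
From m ≡ 386617 (mod 538056) write m = 386617 + 538056t. Substituting into m ≡ 27 (mod 59) gives 538056t ≡ 37 (mod 59), and since 35⁻¹ ≡ 27 (mod 59), t ≡ 55. Hence m ≡ 386617 + 538056·55 = 29979697 (mod 31745304).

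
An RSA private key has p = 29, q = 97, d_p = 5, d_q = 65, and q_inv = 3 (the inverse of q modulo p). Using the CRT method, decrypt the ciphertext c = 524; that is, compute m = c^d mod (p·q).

1656

m₁ = c^(d_p) mod p: c ≡ 2 (mod 29), and 2^5 mod 29 = 3.
m₂ = c^(d_q) mod q: c ≡ 39 (mod 97), and 39^65 mod 97 = 7.
h = q_inv·(m₁ − m₂) mod p = 3·(3 − 7) mod 29 = 17.
m = m₂ + h·q = 7 + 17·97 = 1656.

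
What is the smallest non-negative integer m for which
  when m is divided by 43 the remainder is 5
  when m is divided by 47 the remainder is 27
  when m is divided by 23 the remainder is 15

35136

The moduli are pairwise coprime; N = 43·47·23 = 46483.
N/43 = 1081; 1081 ≡ 6 (mod 43); 6·36 ≡ 1, so inverse 36.
N/47 = 989; 989 ≡ 2 (mod 47); 2·24 ≡ 1, so inverse 24.
N/23 = 2021; 2021 ≡ 20 (mod 23); 20·15 ≡ 1, so inverse 15.
m ≡ 5·1081·36 + 27·989·24 + 15·2021·15 = 1290177.
1290177 mod 46483 = 35136.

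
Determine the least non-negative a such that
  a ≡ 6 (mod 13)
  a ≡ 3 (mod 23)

From a ≡ 6 (mod 13) write a = 6 + 13t. Substituting into a ≡ 3 (mod 23) gives 13t ≡ 20 (mod 23), and since 13⁻¹ ≡ 16 (mod 23), t ≡ 21. Hence a ≡ 6 + 13·21 = 279 (mod 299).

279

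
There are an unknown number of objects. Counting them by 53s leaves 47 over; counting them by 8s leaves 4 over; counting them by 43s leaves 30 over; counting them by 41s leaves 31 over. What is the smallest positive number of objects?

503388

The moduli are pairwise coprime; M = 53·8·43·41 = 747512.
M/53 = 14104; 14104 ≡ 6 (mod 53); 6·9 ≡ 1, so inverse 9.
M/8 = 93439; 93439 ≡ 7 (mod 8); 7·7 ≡ 1, so inverse 7.
M/43 = 17384; 17384 ≡ 12 (mod 43); 12·18 ≡ 1, so inverse 18.
M/41 = 18232; 18232 ≡ 28 (mod 41); 28·22 ≡ 1, so inverse 22.
N ≡ 47·14104·9 + 4·93439·7 + 30·17384·18 + 31·18232·22 = 30403868.
30403868 mod 747512 = 503388.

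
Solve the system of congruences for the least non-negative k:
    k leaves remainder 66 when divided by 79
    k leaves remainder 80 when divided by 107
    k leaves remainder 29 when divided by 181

Combine the congruences pairwise.
From k ≡ 66 (mod 79) write k = 66 + 79t. Substituting into k ≡ 80 (mod 107) gives 79t ≡ 14 (mod 107), and since 79⁻¹ ≡ 42 (mod 107), t ≡ 53. Hence k ≡ 66 + 79·53 = 4253 (mod 8453).
From k ≡ 4253 (mod 8453) write k = 4253 + 8453t. Substituting into k ≡ 29 (mod 181) gives 8453t ≡ 120 (mod 181), and since 127⁻¹ ≡ 124 (mod 181), t ≡ 38. Hence k ≡ 4253 + 8453·38 = 325467 (mod 1529993).

325467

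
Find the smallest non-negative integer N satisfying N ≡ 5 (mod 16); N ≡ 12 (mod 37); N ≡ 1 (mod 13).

6709

Combine the congruences pairwise.
From N ≡ 5 (mod 16) write N = 5 + 16t. Substituting into N ≡ 12 (mod 37) gives 16t ≡ 7 (mod 37), and since 16⁻¹ ≡ 7 (mod 37), t ≡ 12. Hence N ≡ 5 + 16·12 = 197 (mod 592).
From N ≡ 197 (mod 592) write N = 197 + 592t. Substituting into N ≡ 1 (mod 13) gives 592t ≡ 12 (mod 13), and since 7⁻¹ ≡ 2 (mod 13), t ≡ 11. Hence N ≡ 197 + 592·11 = 6709 (mod 7696).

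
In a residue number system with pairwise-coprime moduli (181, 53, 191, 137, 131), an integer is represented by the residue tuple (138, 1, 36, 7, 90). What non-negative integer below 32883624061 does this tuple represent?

The moduli are pairwise coprime; N = 181·53·191·137·131 = 32883624061.
N/181 = 181677481; 181677481 ≡ 179 (mod 181); 179·90 ≡ 1, so inverse 90.
N/53 = 620445737; 620445737 ≡ 18 (mod 53); 18·3 ≡ 1, so inverse 3.
N/191 = 172165571; 172165571 ≡ 81 (mod 191); 81·158 ≡ 1, so inverse 158.
N/137 = 240026453; 240026453 ≡ 124 (mod 137); 124·21 ≡ 1, so inverse 21.
N/131 = 251020031; 251020031 ≡ 58 (mod 131); 58·61 ≡ 1, so inverse 61.
x ≡ 138·181677481·90 + 1·620445737·3 + 36·172165571·158 + 7·240026453·21 + 90·251020031·61 = 4650957277860.
4650957277860 mod 32883624061 = 14366285259.

14366285259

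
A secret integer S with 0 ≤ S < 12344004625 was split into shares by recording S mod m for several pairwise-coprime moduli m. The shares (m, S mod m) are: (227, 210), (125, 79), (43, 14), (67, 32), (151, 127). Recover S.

The moduli are pairwise coprime; N = 227·125·43·67·151 = 12344004625.
N/227 = 54378875; 54378875 ≡ 117 (mod 227); 117·130 ≡ 1, so inverse 130.
N/125 = 98752037; 98752037 ≡ 37 (mod 125); 37·98 ≡ 1, so inverse 98.
N/43 = 287069875; 287069875 ≡ 26 (mod 43); 26·5 ≡ 1, so inverse 5.
N/67 = 184238875; 184238875 ≡ 64 (mod 67); 64·22 ≡ 1, so inverse 22.
N/151 = 81748375; 81748375 ≡ 146 (mod 151); 146·30 ≡ 1, so inverse 30.
S ≡ 210·54378875·130 + 79·98752037·98 + 14·287069875·5 + 32·184238875·22 + 127·81748375·30 = 2710341925954.
2710341925954 mod 12344004625 = 7004913079.

7004913079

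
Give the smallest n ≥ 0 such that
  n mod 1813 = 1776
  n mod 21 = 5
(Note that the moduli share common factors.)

5402

gcd(1813, 21) = 7 and 7 | (5 − 1776), so the pair is consistent; merging gives n ≡ 5402 (mod 5439), where 5439 = lcm(1813, 21).
The solution is unique modulo lcm(1813, 21) = 5439.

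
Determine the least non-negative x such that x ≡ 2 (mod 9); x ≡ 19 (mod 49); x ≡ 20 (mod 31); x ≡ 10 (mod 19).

187787

The moduli are pairwise coprime; N = 9·49·31·19 = 259749.
N/9 = 28861; 28861 ≡ 7 (mod 9); 7·4 ≡ 1, so inverse 4.
N/49 = 5301; 5301 ≡ 9 (mod 49); 9·11 ≡ 1, so inverse 11.
N/31 = 8379; 8379 ≡ 9 (mod 31); 9·7 ≡ 1, so inverse 7.
N/19 = 13671; 13671 ≡ 10 (mod 19); 10·2 ≡ 1, so inverse 2.
x ≡ 2·28861·4 + 19·5301·11 + 20·8379·7 + 10·13671·2 = 2785277.
2785277 mod 259749 = 187787.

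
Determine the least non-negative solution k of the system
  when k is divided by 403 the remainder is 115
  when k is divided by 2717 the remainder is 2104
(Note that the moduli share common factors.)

64595

gcd(403, 2717) = 13 and 13 | (2104 − 115), so the pair is consistent; merging gives k ≡ 64595 (mod 84227), where 84227 = lcm(403, 2717).
The solution is unique modulo lcm(403, 2717) = 84227.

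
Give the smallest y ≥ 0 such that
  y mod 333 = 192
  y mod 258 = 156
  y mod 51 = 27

76782

Combine the congruences pairwise.
gcd(333, 258) = 3 and 3 | (156 − 192), so the pair is consistent; merging gives y ≡ 19506 (mod 28638), where 28638 = lcm(333, 258).
gcd(28638, 51) = 3 and 3 | (27 − 19506), so the pair is consistent; merging gives y ≡ 76782 (mod 486846), where 486846 = lcm(28638, 51).
The solution is unique modulo lcm(333, 258, 51) = 486846.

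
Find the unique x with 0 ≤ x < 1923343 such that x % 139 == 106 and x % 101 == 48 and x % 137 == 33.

From x ≡ 106 (mod 139) write x = 106 + 139t. Substituting into x ≡ 48 (mod 101) gives 139t ≡ 43 (mod 101), and since 38⁻¹ ≡ 8 (mod 101), t ≡ 41. Hence x ≡ 106 + 139·41 = 5805 (mod 14039).
From x ≡ 5805 (mod 14039) write x = 5805 + 14039t. Substituting into x ≡ 33 (mod 137) gives 14039t ≡ 119 (mod 137), and since 65⁻¹ ≡ 78 (mod 137), t ≡ 103. Hence x ≡ 5805 + 14039·103 = 1451822 (mod 1923343).

1451822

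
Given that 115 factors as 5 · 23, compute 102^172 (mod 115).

101

Mod 5: 102 ≡ 2; since 4 | 172, by Fermat 2^172 ≡ 1 (mod 5).
Mod 23: 102 ≡ 10; by Fermat, exponent reduces to 172 mod 22 = 18; 10^18 ≡ 9 (mod 23).
Combine by CRT: x ≡ 1 (mod 5), x ≡ 9 (mod 23) ⇒ x ≡ 101 (mod 115).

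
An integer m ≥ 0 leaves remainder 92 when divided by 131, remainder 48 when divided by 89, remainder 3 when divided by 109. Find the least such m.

The moduli are pairwise coprime; N = 131·89·109 = 1270831.
N/131 = 9701; 9701 ≡ 7 (mod 131); 7·75 ≡ 1, so inverse 75.
N/89 = 14279; 14279 ≡ 39 (mod 89); 39·16 ≡ 1, so inverse 16.
N/109 = 11659; 11659 ≡ 105 (mod 109); 105·27 ≡ 1, so inverse 27.
m ≡ 92·9701·75 + 48·14279·16 + 3·11659·27 = 78847551.
78847551 mod 1270831 = 56029.

56029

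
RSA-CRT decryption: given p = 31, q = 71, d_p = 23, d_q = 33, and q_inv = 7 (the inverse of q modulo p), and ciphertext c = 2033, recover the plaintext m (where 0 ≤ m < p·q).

1681

m₁ = c^(d_p) mod p: c ≡ 18 (mod 31), and 18^23 mod 31 = 7.
m₂ = c^(d_q) mod q: c ≡ 45 (mod 71), and 45^33 mod 71 = 48.
h = q_inv·(m₁ − m₂) mod p = 7·(7 − 48) mod 31 = 23.
m = m₂ + h·q = 48 + 23·71 = 1681.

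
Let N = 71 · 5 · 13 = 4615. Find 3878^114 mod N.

404

Mod 71: 3878 ≡ 44; by Fermat, exponent reduces to 114 mod 70 = 44; 44^44 ≡ 49 (mod 71).
Mod 5: 3878 ≡ 3; by Fermat, exponent reduces to 114 mod 4 = 2; 3^2 ≡ 4 (mod 5).
Mod 13: 3878 ≡ 4; by Fermat, exponent reduces to 114 mod 12 = 6; 4^6 ≡ 1 (mod 13).
Combine by CRT: x ≡ 49 (mod 71), x ≡ 4 (mod 5), x ≡ 1 (mod 13) ⇒ x ≡ 404 (mod 4615).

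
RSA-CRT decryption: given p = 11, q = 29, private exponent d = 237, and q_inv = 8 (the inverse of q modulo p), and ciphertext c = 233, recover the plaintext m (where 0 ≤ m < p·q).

d_p = d mod (p−1) = 237 mod 10 = 7; d_q = d mod (q−1) = 13.
m₁ = c^(d_p) mod p: c ≡ 2 (mod 11), and 2^7 mod 11 = 7.
m₂ = c^(d_q) mod q: c ≡ 1 (mod 29), and 1^13 mod 29 = 1.
h = q_inv·(m₁ − m₂) mod p = 8·(7 − 1) mod 11 = 4.
m = m₂ + h·q = 1 + 4·29 = 117.

117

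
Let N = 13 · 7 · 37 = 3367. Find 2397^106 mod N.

Mod 13: 2397 ≡ 5; by Fermat, exponent reduces to 106 mod 12 = 10; 5^10 ≡ 12 (mod 13).
Mod 7: 2397 ≡ 3; by Fermat, exponent reduces to 106 mod 6 = 4; 3^4 ≡ 4 (mod 7).
Mod 37: 2397 ≡ 29; by Fermat, exponent reduces to 106 mod 36 = 34; 29^34 ≡ 11 (mod 37).
Combine by CRT: x ≡ 12 (mod 13), x ≡ 4 (mod 7), x ≡ 11 (mod 37) ⇒ x ≡ 3119 (mod 3367).

3119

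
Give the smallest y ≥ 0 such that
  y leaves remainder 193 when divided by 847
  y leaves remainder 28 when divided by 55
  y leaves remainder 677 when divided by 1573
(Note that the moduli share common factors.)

51013

gcd(847, 55) = 11 and 11 | (28 − 193), so the pair is consistent; merging gives y ≡ 193 (mod 4235), where 4235 = lcm(847, 55).
gcd(4235, 1573) = 121 and 121 | (677 − 193), so the pair is consistent; merging gives y ≡ 51013 (mod 55055), where 55055 = lcm(4235, 1573).
The solution is unique modulo lcm(847, 55, 1573) = 55055.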